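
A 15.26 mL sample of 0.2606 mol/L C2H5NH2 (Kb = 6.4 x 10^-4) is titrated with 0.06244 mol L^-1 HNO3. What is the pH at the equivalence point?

n(C2H5NH2) = 0.2606 x 0.01526 = 0.003977 mol; V(HNO3) at equivalence = 0.003977/0.06244 = 0.06369 L.
At equivalence the base is fully converted to C2H5NH3+; total volume = 0.07895 L, so [C2H5NH3+] = 0.003977/0.07895 = 0.05037 M.
Ka(C2H5NH3+) = Kw/Kb = 1.0e-14 / 6.4 x 10^-4 = 1.56e-11.
[H^+] = sqrt(Ka x [C2H5NH3+]) = sqrt(1.56e-11 x 0.05037) = 8.87e-7 M.
pH = -log(8.87e-7) = 6.05.

6.05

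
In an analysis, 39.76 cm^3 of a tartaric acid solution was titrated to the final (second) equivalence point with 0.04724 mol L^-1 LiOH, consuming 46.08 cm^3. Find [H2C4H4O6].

0.0274 M

n(LiOH) = 0.04724 x 0.04608 = 0.002177 mol.
At the final (second) equivalence point, 2 mol OH^- react per mol H2C4H4O6, so n(H2C4H4O6) = 0.002177 / 2 = 0.001088 mol.
[H2C4H4O6] = 0.001088 / 0.03976 L = 0.0274 M.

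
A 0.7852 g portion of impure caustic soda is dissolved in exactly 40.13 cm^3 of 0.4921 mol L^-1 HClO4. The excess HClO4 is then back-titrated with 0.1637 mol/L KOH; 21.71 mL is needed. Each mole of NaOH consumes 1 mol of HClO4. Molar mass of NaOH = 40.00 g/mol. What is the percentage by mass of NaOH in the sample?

82.5%

Total n(HClO4) added = 0.4921 x 0.04013 = 0.01975 mol.
n(KOH) used = 0.1637 x 0.02171 = 0.003554 mol, which equals the excess n(HClO4).
So n(HClO4) consumed by the sample = 0.01975 - 0.003554 = 0.01619 mol.
n(NaOH) = 0.01619 / 1 = 0.01619 mol.
mass NaOH = 0.01619 x 40.00 = 0.6478 g, so %NaOH = 0.6478/0.7852 x 100 = 82.5%.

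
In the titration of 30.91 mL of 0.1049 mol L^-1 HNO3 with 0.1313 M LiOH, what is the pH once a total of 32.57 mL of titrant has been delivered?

12.21

n(acid) = 0.1049 x 0.03091 = 0.003242 mol; n(LiOH) added = 0.1313 x 0.03257 = 0.004276 mol.
Base is in excess by 0.004276 - 0.003242 = 0.001034 mol in a total volume of 0.06348 L.
[OH^-] = 0.001034/0.06348 = 0.01629 M, so pOH = 1.79 and pH = 14.00 - 1.79 = 12.21.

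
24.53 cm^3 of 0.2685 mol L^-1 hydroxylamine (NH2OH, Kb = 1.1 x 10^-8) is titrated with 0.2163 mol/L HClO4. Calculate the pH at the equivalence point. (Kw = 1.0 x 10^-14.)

n(NH2OH) = 0.2685 x 0.02453 = 0.006586 mol; V(HClO4) at equivalence = 0.006586/0.2163 = 0.03045 L.
At equivalence the base is fully converted to NH3OH+; total volume = 0.05498 L, so [NH3OH+] = 0.006586/0.05498 = 0.1198 M.
Ka(NH3OH+) = Kw/Kb = 1.0e-14 / 1.1 x 10^-8 = 9.09e-7.
[H^+] = sqrt(Ka x [NH3OH+]) = sqrt(9.09e-7 x 0.1198) = 0.000330 M.
pH = -log(0.000330) = 3.48.

3.48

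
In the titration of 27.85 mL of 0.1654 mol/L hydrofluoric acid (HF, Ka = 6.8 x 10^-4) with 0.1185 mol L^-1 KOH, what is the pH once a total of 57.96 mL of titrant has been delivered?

12.42

n(acid) = 0.1654 x 0.02785 = 0.004606 mol; n(KOH) added = 0.1185 x 0.05796 = 0.006868 mol.
Base is in excess by 0.006868 - 0.004606 = 0.002262 mol in a total volume of 0.08581 L.
[OH^-] = 0.002262/0.08581 = 0.02636 M, so pOH = 1.58 and pH = 14.00 - 1.58 = 12.42.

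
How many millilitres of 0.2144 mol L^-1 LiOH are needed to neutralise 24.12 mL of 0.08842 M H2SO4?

19.9 mL

n(H2SO4) = 0.08842 mol/L x 0.02412 L = 0.002133 mol.
The neutralisation is 1 H2SO4 : 2 LiOH, so n(LiOH) = 0.002133 x 2/1 = 0.004265 mol.
V(LiOH) = 0.004265 / 0.2144 = 0.01989 L = 19.9 mL.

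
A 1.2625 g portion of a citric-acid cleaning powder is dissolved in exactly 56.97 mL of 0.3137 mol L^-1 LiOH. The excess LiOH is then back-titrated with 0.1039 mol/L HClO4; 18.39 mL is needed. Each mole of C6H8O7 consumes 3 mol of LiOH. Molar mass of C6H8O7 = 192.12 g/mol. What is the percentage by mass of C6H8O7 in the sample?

81.0%

Total n(LiOH) added = 0.3137 x 0.05697 = 0.01787 mol.
n(HClO4) used = 0.1039 x 0.01839 = 0.001911 mol, which equals the excess n(LiOH).
So n(LiOH) consumed by the sample = 0.01787 - 0.001911 = 0.01596 mol.
n(C6H8O7) = 0.01596 / 3 = 0.005320 mol.
mass C6H8O7 = 0.005320 x 192.12 = 1.022 g, so %C6H8O7 = 1.022/1.2625 x 100 = 81.0%.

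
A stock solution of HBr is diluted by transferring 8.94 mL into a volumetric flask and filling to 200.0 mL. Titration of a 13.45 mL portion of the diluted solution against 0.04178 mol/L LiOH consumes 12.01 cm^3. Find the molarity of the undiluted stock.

n(LiOH) = 0.04178 x 0.01201 = 0.0005018 mol.
n(HBr) in the aliquot = 0.0005018 mol.
[diluted HBr] = 0.0005018 / 0.01345 = 0.03731 M.
Dilution factor = 200.0/8.940 = 22.37, so [stock] = 0.03731 x 22.37 = 0.835 M.

0.835 M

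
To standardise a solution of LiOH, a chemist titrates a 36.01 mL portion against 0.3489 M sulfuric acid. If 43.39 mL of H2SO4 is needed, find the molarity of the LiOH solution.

n(H2SO4) delivered = 0.3489 x 0.04339 = 0.01514 mol.
The reaction is 2 LiOH + 1 H2SO4, so n(LiOH) = 0.01514 x 2/1 = 0.03028 mol.
[LiOH] = 0.03028 mol / 0.03601 L = 0.841 M.

0.841 M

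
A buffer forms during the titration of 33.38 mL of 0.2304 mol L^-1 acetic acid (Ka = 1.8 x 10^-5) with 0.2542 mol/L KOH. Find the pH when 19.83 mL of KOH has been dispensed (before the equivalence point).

5.02

Initial n(CH3COOH) = 0.2304 x 0.03338 = 0.007691 mol.
n(KOH) added = 0.2542 x 0.01983 = 0.005041 mol, converting that many moles of CH3COOH to CH3COO-.
Remaining n(CH3COOH) = 0.002650 mol; n(CH3COO-) = 0.005041 mol.
By Henderson-Hasselbalch, pH = pKa + log([A^-]/[HA]) = 4.74 + log(0.005041/0.002650) = 4.74 + (+0.28) = 5.02.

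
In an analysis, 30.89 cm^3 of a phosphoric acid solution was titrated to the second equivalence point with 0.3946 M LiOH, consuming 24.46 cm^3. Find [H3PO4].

n(LiOH) = 0.3946 x 0.02446 = 0.009652 mol.
At the second equivalence point, 2 mol OH^- react per mol H3PO4, so n(H3PO4) = 0.009652 / 2 = 0.004826 mol.
[H3PO4] = 0.004826 / 0.03089 L = 0.156 M.

0.156 M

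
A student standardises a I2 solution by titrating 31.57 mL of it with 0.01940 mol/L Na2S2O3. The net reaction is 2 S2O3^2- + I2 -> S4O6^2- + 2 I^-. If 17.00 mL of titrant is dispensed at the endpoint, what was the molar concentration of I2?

0.00522 M

n(Na2S2O3) = 0.01940 x 0.01700 = 0.0003298 mol.
From the balanced equation, 2 mol Na2S2O3 reacts with 1 mol I2, so n(I2) = 0.0003298 x 1/2 = 0.0001649 mol.
[I2] = 0.0001649 / 0.03157 L = 0.00522 M.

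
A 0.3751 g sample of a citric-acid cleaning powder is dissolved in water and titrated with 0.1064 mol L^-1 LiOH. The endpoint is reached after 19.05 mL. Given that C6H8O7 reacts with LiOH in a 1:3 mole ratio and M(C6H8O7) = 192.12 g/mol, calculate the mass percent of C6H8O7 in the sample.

n(LiOH) = 0.1064 x 0.01905 = 0.002027 mol.
n(C6H8O7) = 0.002027 / 3 = 0.0006756 mol.
mass of C6H8O7 = 0.0006756 x 192.12 = 0.1298 g.
% purity = 0.1298 / 0.3751 x 100 = 34.6%.

34.6%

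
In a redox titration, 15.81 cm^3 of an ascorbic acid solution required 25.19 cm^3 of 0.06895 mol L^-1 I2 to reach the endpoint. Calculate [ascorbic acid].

n(I2) = 0.06895 x 0.02519 = 0.001737 mol.
From the balanced equation, 1 mol I2 reacts with 1 mol ascorbic acid, so n(ascorbic acid) = 0.001737 x 1/1 = 0.001737 mol.
[ascorbic acid] = 0.001737 / 0.01581 L = 0.110 M.

0.110 M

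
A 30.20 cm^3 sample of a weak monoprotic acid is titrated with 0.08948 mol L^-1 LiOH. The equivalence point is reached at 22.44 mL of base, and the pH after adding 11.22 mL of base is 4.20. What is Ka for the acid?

6.3 x 10^-5

11.22 mL is half of the equivalence volume, so this is the half-equivalence point where [HA] = [A^-].
At half-equivalence pH = pKa, so pKa = 4.20.
Ka = 10^(-4.20) = 6.3 x 10^-5.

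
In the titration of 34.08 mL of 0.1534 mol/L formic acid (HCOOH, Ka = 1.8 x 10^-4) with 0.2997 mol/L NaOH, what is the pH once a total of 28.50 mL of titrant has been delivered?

n(acid) = 0.1534 x 0.03408 = 0.005228 mol; n(NaOH) added = 0.2997 x 0.02850 = 0.008541 mol.
Base is in excess by 0.008541 - 0.005228 = 0.003314 mol in a total volume of 0.06258 L.
[OH^-] = 0.003314/0.06258 = 0.05295 M, so pOH = 1.28 and pH = 14.00 - 1.28 = 12.72.

12.72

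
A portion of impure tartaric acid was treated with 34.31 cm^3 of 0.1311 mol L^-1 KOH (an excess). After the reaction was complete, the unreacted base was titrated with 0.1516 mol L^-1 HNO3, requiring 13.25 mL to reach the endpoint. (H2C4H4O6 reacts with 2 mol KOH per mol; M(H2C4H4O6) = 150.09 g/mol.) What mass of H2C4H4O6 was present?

0.187 g

Total n(KOH) added = 0.1311 x 0.03431 = 0.004498 mol.
n(HNO3) used = 0.1516 x 0.01325 = 0.002009 mol, which equals the excess n(KOH).
So n(KOH) consumed by the sample = 0.004498 - 0.002009 = 0.002489 mol.
n(H2C4H4O6) = 0.002489 / 2 = 0.001245 mol.
mass = 0.001245 mol x 150.09 g/mol = 0.187 g.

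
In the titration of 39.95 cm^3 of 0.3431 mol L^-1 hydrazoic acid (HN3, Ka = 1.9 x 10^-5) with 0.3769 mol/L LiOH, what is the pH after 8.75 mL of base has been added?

4.22

Initial n(HN3) = 0.3431 x 0.03995 = 0.01371 mol.
n(LiOH) added = 0.3769 x 0.008750 = 0.003298 mol, converting that many moles of HN3 to N3-.
Remaining n(HN3) = 0.01041 mol; n(N3-) = 0.003298 mol.
By Henderson-Hasselbalch, pH = pKa + log([A^-]/[HA]) = 4.72 + log(0.003298/0.01041) = 4.72 + (-0.50) = 4.22.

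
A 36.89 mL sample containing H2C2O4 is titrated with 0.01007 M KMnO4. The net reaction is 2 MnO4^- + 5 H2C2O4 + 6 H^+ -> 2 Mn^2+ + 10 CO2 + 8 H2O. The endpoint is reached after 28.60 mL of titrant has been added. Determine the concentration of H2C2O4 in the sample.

n(KMnO4) = 0.01007 x 0.02860 = 0.0002880 mol.
From the balanced equation, 2 mol KMnO4 reacts with 5 mol H2C2O4, so n(H2C2O4) = 0.0002880 x 5/2 = 0.0007200 mol.
[H2C2O4] = 0.0007200 / 0.03689 L = 0.0195 M.

0.0195 M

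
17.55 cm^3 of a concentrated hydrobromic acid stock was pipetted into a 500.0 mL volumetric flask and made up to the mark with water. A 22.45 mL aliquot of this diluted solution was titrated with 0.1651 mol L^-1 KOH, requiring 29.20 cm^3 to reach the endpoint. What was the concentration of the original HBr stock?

n(KOH) = 0.1651 x 0.02920 = 0.004821 mol.
n(HBr) in the aliquot = 0.004821 mol.
[diluted HBr] = 0.004821 / 0.02245 = 0.2147 M.
Dilution factor = 500.0/17.55 = 28.49, so [stock] = 0.2147 x 28.49 = 6.12 M.

6.12 M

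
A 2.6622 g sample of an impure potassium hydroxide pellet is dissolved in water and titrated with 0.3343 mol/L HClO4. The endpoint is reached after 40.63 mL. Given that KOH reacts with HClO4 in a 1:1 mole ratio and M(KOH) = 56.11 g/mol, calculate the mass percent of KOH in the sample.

n(HClO4) = 0.3343 x 0.04063 = 0.01358 mol.
n(KOH) = 0.01358 / 1 = 0.01358 mol.
mass of KOH = 0.01358 x 56.11 = 0.7621 g.
% purity = 0.7621 / 2.6622 x 100 = 28.6%.

28.6%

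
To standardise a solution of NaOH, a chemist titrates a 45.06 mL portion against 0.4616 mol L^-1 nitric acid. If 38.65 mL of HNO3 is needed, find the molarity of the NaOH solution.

0.396 M

n(HNO3) delivered = 0.4616 x 0.03865 = 0.01784 mol.
For a 1:1 reaction, n(NaOH) = 0.01784 mol.
[NaOH] = 0.01784 mol / 0.04506 L = 0.396 M.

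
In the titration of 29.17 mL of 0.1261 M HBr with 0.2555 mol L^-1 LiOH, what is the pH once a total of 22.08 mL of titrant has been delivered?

12.58

n(acid) = 0.1261 x 0.02917 = 0.003678 mol; n(LiOH) added = 0.2555 x 0.02208 = 0.005641 mol.
Base is in excess by 0.005641 - 0.003678 = 0.001963 mol in a total volume of 0.05125 L.
[OH^-] = 0.001963/0.05125 = 0.03830 M, so pOH = 1.42 and pH = 14.00 - 1.42 = 12.58.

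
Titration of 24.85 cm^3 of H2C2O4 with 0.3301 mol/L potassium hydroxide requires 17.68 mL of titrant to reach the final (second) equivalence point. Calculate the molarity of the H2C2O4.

n(KOH) = 0.3301 x 0.01768 = 0.005836 mol.
At the final (second) equivalence point, 2 mol OH^- react per mol H2C2O4, so n(H2C2O4) = 0.005836 / 2 = 0.002918 mol.
[H2C2O4] = 0.002918 / 0.02485 L = 0.117 M.

0.117 M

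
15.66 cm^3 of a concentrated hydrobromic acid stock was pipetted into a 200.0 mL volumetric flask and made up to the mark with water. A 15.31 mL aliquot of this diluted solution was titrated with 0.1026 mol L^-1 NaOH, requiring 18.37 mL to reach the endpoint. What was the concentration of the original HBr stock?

1.57 M

n(NaOH) = 0.1026 x 0.01837 = 0.001885 mol.
n(HBr) in the aliquot = 0.001885 mol.
[diluted HBr] = 0.001885 / 0.01531 = 0.1231 M.
Dilution factor = 200.0/15.66 = 12.77, so [stock] = 0.1231 x 12.77 = 1.57 M.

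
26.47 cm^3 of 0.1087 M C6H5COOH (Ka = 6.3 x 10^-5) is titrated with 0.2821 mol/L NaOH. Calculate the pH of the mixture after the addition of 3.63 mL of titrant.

3.94

Initial n(C6H5COOH) = 0.1087 x 0.02647 = 0.002877 mol.
n(NaOH) added = 0.2821 x 0.003630 = 0.001024 mol, converting that many moles of C6H5COOH to C6H5COO-.
Remaining n(C6H5COOH) = 0.001853 mol; n(C6H5COO-) = 0.001024 mol.
By Henderson-Hasselbalch, pH = pKa + log([A^-]/[HA]) = 4.20 + log(0.001024/0.001853) = 4.20 + (-0.26) = 3.94.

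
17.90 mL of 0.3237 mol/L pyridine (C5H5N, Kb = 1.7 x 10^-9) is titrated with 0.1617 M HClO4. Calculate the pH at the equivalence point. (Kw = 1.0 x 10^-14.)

3.10

n(C5H5N) = 0.3237 x 0.01790 = 0.005794 mol; V(HClO4) at equivalence = 0.005794/0.1617 = 0.03583 L.
At equivalence the base is fully converted to C5H5NH+; total volume = 0.05373 L, so [C5H5NH+] = 0.005794/0.05373 = 0.1078 M.
Ka(C5H5NH+) = Kw/Kb = 1.0e-14 / 1.7 x 10^-9 = 5.88e-6.
[H^+] = sqrt(Ka x [C5H5NH+]) = sqrt(5.88e-6 x 0.1078) = 0.000796 M.
pH = -log(0.000796) = 3.10.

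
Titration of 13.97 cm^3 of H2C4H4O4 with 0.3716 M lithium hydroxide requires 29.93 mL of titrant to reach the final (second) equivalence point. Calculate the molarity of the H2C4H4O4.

n(LiOH) = 0.3716 x 0.02993 = 0.01112 mol.
At the final (second) equivalence point, 2 mol OH^- react per mol H2C4H4O4, so n(H2C4H4O4) = 0.01112 / 2 = 0.005561 mol.
[H2C4H4O4] = 0.005561 / 0.01397 L = 0.398 M.

0.398 M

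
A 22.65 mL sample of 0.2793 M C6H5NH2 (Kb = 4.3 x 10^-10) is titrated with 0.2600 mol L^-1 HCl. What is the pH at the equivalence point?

2.75

n(C6H5NH2) = 0.2793 x 0.02265 = 0.006326 mol; V(HCl) at equivalence = 0.006326/0.2600 = 0.02433 L.
At equivalence the base is fully converted to C6H5NH3+; total volume = 0.04698 L, so [C6H5NH3+] = 0.006326/0.04698 = 0.1347 M.
Ka(C6H5NH3+) = Kw/Kb = 1.0e-14 / 4.3 x 10^-10 = 2.33e-5.
[H^+] = sqrt(Ka x [C6H5NH3+]) = sqrt(2.33e-5 x 0.1347) = 0.00177 M.
pH = -log(0.00177) = 2.75.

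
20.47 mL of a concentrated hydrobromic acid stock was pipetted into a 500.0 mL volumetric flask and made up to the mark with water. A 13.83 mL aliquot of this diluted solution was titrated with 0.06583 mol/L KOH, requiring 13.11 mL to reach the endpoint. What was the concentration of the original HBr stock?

1.52 M

n(KOH) = 0.06583 x 0.01311 = 0.0008630 mol.
n(HBr) in the aliquot = 0.0008630 mol.
[diluted HBr] = 0.0008630 / 0.01383 = 0.06240 M.
Dilution factor = 500.0/20.47 = 24.43, so [stock] = 0.06240 x 24.43 = 1.52 M.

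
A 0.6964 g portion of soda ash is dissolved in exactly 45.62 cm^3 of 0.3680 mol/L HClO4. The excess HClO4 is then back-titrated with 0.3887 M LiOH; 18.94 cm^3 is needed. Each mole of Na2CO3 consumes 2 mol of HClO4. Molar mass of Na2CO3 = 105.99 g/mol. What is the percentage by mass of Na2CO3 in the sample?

Total n(HClO4) added = 0.3680 x 0.04562 = 0.01679 mol.
n(LiOH) used = 0.3887 x 0.01894 = 0.007362 mol, which equals the excess n(HClO4).
So n(HClO4) consumed by the sample = 0.01679 - 0.007362 = 0.009426 mol.
n(Na2CO3) = 0.009426 / 2 = 0.004713 mol.
mass Na2CO3 = 0.004713 x 105.99 = 0.4995 g, so %Na2CO3 = 0.4995/0.6964 x 100 = 71.7%.

71.7%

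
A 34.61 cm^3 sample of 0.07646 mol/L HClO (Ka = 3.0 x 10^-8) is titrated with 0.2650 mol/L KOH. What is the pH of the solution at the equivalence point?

n(HClO) = 0.07646 x 0.03461 = 0.002646 mol; V(KOH) at equivalence = 0.002646/0.2650 = 0.009986 L.
At equivalence all the acid is converted to ClO-; total volume = 0.03461 + 0.009986 = 0.04460 L, so [ClO-] = 0.002646/0.04460 = 0.05934 M.
Kb = Kw/Ka = 1.0e-14 / 3.0 x 10^-8 = 3.33e-7.
[OH^-] = sqrt(Kb x [ClO-]) = sqrt(3.33e-7 x 0.05934) = 0.000141 M.
pOH = 3.85, so pH = 14.00 - 3.85 = 10.15.

10.15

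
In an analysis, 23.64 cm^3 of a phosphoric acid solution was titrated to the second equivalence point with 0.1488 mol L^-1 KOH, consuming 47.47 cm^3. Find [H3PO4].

0.149 M

n(KOH) = 0.1488 x 0.04747 = 0.007064 mol.
At the second equivalence point, 2 mol OH^- react per mol H3PO4, so n(H3PO4) = 0.007064 / 2 = 0.003532 mol.
[H3PO4] = 0.003532 / 0.02364 L = 0.149 M.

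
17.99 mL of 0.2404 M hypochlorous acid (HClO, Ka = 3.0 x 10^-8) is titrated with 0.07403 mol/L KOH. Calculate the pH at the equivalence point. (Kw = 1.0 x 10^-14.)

n(HClO) = 0.2404 x 0.01799 = 0.004325 mol; V(KOH) at equivalence = 0.004325/0.07403 = 0.05842 L.
At equivalence all the acid is converted to ClO-; total volume = 0.01799 + 0.05842 = 0.07641 L, so [ClO-] = 0.004325/0.07641 = 0.05660 M.
Kb = Kw/Ka = 1.0e-14 / 3.0 x 10^-8 = 3.33e-7.
[OH^-] = sqrt(Kb x [ClO-]) = sqrt(3.33e-7 x 0.05660) = 0.000137 M.
pOH = 3.86, so pH = 14.00 - 3.86 = 10.14.

10.14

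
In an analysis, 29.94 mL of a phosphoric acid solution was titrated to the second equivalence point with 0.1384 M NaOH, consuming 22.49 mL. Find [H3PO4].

n(NaOH) = 0.1384 x 0.02249 = 0.003113 mol.
At the second equivalence point, 2 mol OH^- react per mol H3PO4, so n(H3PO4) = 0.003113 / 2 = 0.001556 mol.
[H3PO4] = 0.001556 / 0.02994 L = 0.0520 M.

0.0520 M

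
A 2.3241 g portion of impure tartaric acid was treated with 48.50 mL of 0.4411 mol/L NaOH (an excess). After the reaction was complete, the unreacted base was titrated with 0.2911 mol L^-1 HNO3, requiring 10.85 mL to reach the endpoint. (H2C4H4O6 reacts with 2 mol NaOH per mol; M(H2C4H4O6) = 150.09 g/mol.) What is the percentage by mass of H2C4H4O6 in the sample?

58.9%

Total n(NaOH) added = 0.4411 x 0.04850 = 0.02139 mol.
n(HNO3) used = 0.2911 x 0.01085 = 0.003158 mol, which equals the excess n(NaOH).
So n(NaOH) consumed by the sample = 0.02139 - 0.003158 = 0.01823 mol.
n(H2C4H4O6) = 0.01823 / 2 = 0.009117 mol.
mass H2C4H4O6 = 0.009117 x 150.09 = 1.368 g, so %H2C4H4O6 = 1.368/2.3241 x 100 = 58.9%.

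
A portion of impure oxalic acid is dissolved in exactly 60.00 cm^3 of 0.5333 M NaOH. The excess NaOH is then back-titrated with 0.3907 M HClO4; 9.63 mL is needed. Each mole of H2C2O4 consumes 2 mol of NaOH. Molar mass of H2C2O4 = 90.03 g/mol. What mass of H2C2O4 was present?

Total n(NaOH) added = 0.5333 x 0.06000 = 0.03200 mol.
n(HClO4) used = 0.3907 x 0.009630 = 0.003762 mol, which equals the excess n(NaOH).
So n(NaOH) consumed by the sample = 0.03200 - 0.003762 = 0.02824 mol.
n(H2C2O4) = 0.02824 / 2 = 0.01412 mol.
mass = 0.01412 mol x 90.03 g/mol = 1.27 g.

1.27 g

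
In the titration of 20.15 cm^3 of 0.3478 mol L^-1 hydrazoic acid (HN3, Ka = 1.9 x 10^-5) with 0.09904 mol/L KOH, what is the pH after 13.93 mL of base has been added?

Initial n(HN3) = 0.3478 x 0.02015 = 0.007008 mol.
n(KOH) added = 0.09904 x 0.01393 = 0.001380 mol, converting that many moles of HN3 to N3-.
Remaining n(HN3) = 0.005629 mol; n(N3-) = 0.001380 mol.
By Henderson-Hasselbalch, pH = pKa + log([A^-]/[HA]) = 4.72 + log(0.001380/0.005629) = 4.72 + (-0.61) = 4.11.

4.11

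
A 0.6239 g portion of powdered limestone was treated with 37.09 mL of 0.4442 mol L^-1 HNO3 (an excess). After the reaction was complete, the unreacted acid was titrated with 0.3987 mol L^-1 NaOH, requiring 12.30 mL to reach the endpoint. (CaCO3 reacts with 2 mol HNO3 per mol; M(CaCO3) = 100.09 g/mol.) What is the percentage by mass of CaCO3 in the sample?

92.8%

Total n(HNO3) added = 0.4442 x 0.03709 = 0.01648 mol.
n(NaOH) used = 0.3987 x 0.01230 = 0.004904 mol, which equals the excess n(HNO3).
So n(HNO3) consumed by the sample = 0.01648 - 0.004904 = 0.01157 mol.
n(CaCO3) = 0.01157 / 2 = 0.005786 mol.
mass CaCO3 = 0.005786 x 100.09 = 0.5791 g, so %CaCO3 = 0.5791/0.6239 x 100 = 92.8%.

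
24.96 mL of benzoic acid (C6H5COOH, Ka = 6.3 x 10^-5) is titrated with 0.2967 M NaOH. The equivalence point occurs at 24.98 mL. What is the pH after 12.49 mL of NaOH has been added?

12.49 mL is exactly half the equivalence volume (24.98/2), i.e. the half-equivalence point.
There, n(HA) = n(A^-), so pH = pKa = -log(6.3 x 10^-5) = 4.20.

4.20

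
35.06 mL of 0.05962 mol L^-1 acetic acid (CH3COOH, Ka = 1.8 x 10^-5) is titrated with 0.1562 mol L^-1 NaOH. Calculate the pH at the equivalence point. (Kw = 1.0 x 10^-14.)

n(CH3COOH) = 0.05962 x 0.03506 = 0.002090 mol; V(NaOH) at equivalence = 0.002090/0.1562 = 0.01338 L.
At equivalence all the acid is converted to CH3COO-; total volume = 0.03506 + 0.01338 = 0.04844 L, so [CH3COO-] = 0.002090/0.04844 = 0.04315 M.
Kb = Kw/Ka = 1.0e-14 / 1.8 x 10^-5 = 5.56e-10.
[OH^-] = sqrt(Kb x [CH3COO-]) = sqrt(5.56e-10 x 0.04315) = 4.90e-6 M.
pOH = 5.31, so pH = 14.00 - 5.31 = 8.69.

8.69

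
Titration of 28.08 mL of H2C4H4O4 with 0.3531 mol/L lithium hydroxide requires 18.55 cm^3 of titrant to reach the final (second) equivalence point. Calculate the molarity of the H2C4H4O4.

n(LiOH) = 0.3531 x 0.01855 = 0.006550 mol.
At the final (second) equivalence point, 2 mol OH^- react per mol H2C4H4O4, so n(H2C4H4O4) = 0.006550 / 2 = 0.003275 mol.
[H2C4H4O4] = 0.003275 / 0.02808 L = 0.117 M.

0.117 M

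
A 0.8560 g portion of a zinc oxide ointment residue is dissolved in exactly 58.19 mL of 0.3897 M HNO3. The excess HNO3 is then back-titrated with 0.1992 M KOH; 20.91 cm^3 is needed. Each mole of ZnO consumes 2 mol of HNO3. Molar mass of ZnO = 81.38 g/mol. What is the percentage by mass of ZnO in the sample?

Total n(HNO3) added = 0.3897 x 0.05819 = 0.02268 mol.
n(KOH) used = 0.1992 x 0.02091 = 0.004165 mol, which equals the excess n(HNO3).
So n(HNO3) consumed by the sample = 0.02268 - 0.004165 = 0.01851 mol.
n(ZnO) = 0.01851 / 2 = 0.009256 mol.
mass ZnO = 0.009256 x 81.38 = 0.7532 g, so %ZnO = 0.7532/0.8560 x 100 = 88.0%.

88.0%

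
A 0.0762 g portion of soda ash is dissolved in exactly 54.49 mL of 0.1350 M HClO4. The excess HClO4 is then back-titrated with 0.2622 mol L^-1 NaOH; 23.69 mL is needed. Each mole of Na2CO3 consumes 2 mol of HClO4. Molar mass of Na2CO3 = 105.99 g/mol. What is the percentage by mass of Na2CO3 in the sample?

Total n(HClO4) added = 0.1350 x 0.05449 = 0.007356 mol.
n(NaOH) used = 0.2622 x 0.02369 = 0.006212 mol, which equals the excess n(HClO4).
So n(HClO4) consumed by the sample = 0.007356 - 0.006212 = 0.001145 mol.
n(Na2CO3) = 0.001145 / 2 = 0.0005723 mol.
mass Na2CO3 = 0.0005723 x 105.99 = 0.06066 g, so %Na2CO3 = 0.06066/0.0762 x 100 = 79.6%.

79.6%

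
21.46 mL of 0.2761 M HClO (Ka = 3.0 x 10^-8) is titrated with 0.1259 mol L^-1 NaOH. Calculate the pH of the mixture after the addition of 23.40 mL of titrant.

Initial n(HClO) = 0.2761 x 0.02146 = 0.005925 mol.
n(NaOH) added = 0.1259 x 0.02340 = 0.002946 mol, converting that many moles of HClO to ClO-.
Remaining n(HClO) = 0.002979 mol; n(ClO-) = 0.002946 mol.
By Henderson-Hasselbalch, pH = pKa + log([A^-]/[HA]) = 7.52 + log(0.002946/0.002979) = 7.52 + (-0.00) = 7.52.

7.52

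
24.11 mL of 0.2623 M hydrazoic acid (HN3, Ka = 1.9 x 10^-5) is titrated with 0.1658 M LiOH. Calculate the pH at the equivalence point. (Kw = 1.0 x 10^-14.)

n(HN3) = 0.2623 x 0.02411 = 0.006324 mol; V(LiOH) at equivalence = 0.006324/0.1658 = 0.03814 L.
At equivalence all the acid is converted to N3-; total volume = 0.02411 + 0.03814 = 0.06225 L, so [N3-] = 0.006324/0.06225 = 0.1016 M.
Kb = Kw/Ka = 1.0e-14 / 1.9 x 10^-5 = 5.26e-10.
[OH^-] = sqrt(Kb x [N3-]) = sqrt(5.26e-10 x 0.1016) = 7.31e-6 M.
pOH = 5.14, so pH = 14.00 - 5.14 = 8.86.

8.86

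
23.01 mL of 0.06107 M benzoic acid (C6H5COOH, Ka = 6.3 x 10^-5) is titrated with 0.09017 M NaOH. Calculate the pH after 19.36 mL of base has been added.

11.91

n(acid) = 0.06107 x 0.02301 = 0.001405 mol; n(NaOH) added = 0.09017 x 0.01936 = 0.001746 mol.
Base is in excess by 0.001746 - 0.001405 = 0.0003405 mol in a total volume of 0.04237 L.
[OH^-] = 0.0003405/0.04237 = 0.008036 M, so pOH = 2.09 and pH = 14.00 - 2.09 = 11.91.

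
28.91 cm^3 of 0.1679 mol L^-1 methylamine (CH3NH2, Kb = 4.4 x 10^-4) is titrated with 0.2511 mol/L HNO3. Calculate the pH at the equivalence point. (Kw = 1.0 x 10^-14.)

5.82

n(CH3NH2) = 0.1679 x 0.02891 = 0.004854 mol; V(HNO3) at equivalence = 0.004854/0.2511 = 0.01933 L.
At equivalence the base is fully converted to CH3NH3+; total volume = 0.04824 L, so [CH3NH3+] = 0.004854/0.04824 = 0.1006 M.
Ka(CH3NH3+) = Kw/Kb = 1.0e-14 / 4.4 x 10^-4 = 2.27e-11.
[H^+] = sqrt(Ka x [CH3NH3+]) = sqrt(2.27e-11 x 0.1006) = 1.51e-6 M.
pH = -log(1.51e-6) = 5.82.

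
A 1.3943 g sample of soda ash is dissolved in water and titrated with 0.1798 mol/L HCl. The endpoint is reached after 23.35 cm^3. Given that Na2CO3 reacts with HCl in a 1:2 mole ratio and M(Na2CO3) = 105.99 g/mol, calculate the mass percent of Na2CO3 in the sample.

n(HCl) = 0.1798 x 0.02335 = 0.004198 mol.
n(Na2CO3) = 0.004198 / 2 = 0.002099 mol.
mass of Na2CO3 = 0.002099 x 105.99 = 0.2225 g.
% purity = 0.2225 / 1.3943 x 100 = 16.0%.

16.0%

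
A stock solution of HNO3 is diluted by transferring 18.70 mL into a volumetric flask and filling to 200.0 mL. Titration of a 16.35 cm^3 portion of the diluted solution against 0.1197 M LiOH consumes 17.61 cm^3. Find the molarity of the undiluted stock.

n(LiOH) = 0.1197 x 0.01761 = 0.002108 mol.
n(HNO3) in the aliquot = 0.002108 mol.
[diluted HNO3] = 0.002108 / 0.01635 = 0.1289 M.
Dilution factor = 200.0/18.70 = 10.70, so [stock] = 0.1289 x 10.70 = 1.38 M.

1.38 M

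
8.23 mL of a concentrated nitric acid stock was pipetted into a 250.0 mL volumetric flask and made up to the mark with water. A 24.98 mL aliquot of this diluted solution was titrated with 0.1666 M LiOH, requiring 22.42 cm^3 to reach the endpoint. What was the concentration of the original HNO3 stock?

4.54 M

n(LiOH) = 0.1666 x 0.02242 = 0.003735 mol.
n(HNO3) in the aliquot = 0.003735 mol.
[diluted HNO3] = 0.003735 / 0.02498 = 0.1495 M.
Dilution factor = 250.0/8.230 = 30.38, so [stock] = 0.1495 x 30.38 = 4.54 M.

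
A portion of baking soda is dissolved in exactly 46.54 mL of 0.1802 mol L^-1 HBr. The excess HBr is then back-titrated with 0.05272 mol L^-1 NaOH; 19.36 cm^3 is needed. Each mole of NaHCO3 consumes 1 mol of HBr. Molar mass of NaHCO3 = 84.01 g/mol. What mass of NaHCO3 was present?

Total n(HBr) added = 0.1802 x 0.04654 = 0.008387 mol.
n(NaOH) used = 0.05272 x 0.01936 = 0.001021 mol, which equals the excess n(HBr).
So n(HBr) consumed by the sample = 0.008387 - 0.001021 = 0.007366 mol.
n(NaHCO3) = 0.007366 / 1 = 0.007366 mol.
mass = 0.007366 mol x 84.01 g/mol = 0.619 g.

0.619 g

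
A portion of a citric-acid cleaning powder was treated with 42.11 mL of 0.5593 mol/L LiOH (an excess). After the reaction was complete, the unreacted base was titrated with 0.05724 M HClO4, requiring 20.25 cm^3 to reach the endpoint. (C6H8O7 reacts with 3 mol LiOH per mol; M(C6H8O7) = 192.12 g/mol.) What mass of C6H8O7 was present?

1.43 g

Total n(LiOH) added = 0.5593 x 0.04211 = 0.02355 mol.
n(HClO4) used = 0.05724 x 0.02025 = 0.001159 mol, which equals the excess n(LiOH).
So n(LiOH) consumed by the sample = 0.02355 - 0.001159 = 0.02239 mol.
n(C6H8O7) = 0.02239 / 3 = 0.007464 mol.
mass = 0.007464 mol x 192.12 g/mol = 1.43 g.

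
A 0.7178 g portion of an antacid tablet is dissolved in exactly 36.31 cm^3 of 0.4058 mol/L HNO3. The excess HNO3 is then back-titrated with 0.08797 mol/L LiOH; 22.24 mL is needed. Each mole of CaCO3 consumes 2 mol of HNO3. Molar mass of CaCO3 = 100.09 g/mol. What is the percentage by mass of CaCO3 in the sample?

Total n(HNO3) added = 0.4058 x 0.03631 = 0.01473 mol.
n(LiOH) used = 0.08797 x 0.02224 = 0.001956 mol, which equals the excess n(HNO3).
So n(HNO3) consumed by the sample = 0.01473 - 0.001956 = 0.01278 mol.
n(CaCO3) = 0.01278 / 2 = 0.006389 mol.
mass CaCO3 = 0.006389 x 100.09 = 0.6395 g, so %CaCO3 = 0.6395/0.7178 x 100 = 89.1%.

89.1%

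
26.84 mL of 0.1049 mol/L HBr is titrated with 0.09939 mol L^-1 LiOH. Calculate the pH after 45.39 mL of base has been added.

n(acid) = 0.1049 x 0.02684 = 0.002816 mol; n(LiOH) added = 0.09939 x 0.04539 = 0.004511 mol.
Base is in excess by 0.004511 - 0.002816 = 0.001696 mol in a total volume of 0.07223 L.
[OH^-] = 0.001696/0.07223 = 0.02348 M, so pOH = 1.63 and pH = 14.00 - 1.63 = 12.37.

12.37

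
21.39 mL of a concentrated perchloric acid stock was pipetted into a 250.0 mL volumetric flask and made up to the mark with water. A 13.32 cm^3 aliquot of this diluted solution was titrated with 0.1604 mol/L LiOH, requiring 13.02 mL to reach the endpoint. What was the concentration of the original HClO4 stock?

n(LiOH) = 0.1604 x 0.01302 = 0.002088 mol.
n(HClO4) in the aliquot = 0.002088 mol.
[diluted HClO4] = 0.002088 / 0.01332 = 0.1568 M.
Dilution factor = 250.0/21.39 = 11.69, so [stock] = 0.1568 x 11.69 = 1.83 M.

1.83 M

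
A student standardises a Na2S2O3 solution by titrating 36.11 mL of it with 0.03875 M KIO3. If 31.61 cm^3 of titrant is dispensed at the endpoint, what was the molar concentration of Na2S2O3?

0.204 M

n(KIO3) = 0.03875 x 0.03161 = 0.001225 mol.
From the balanced equation, 1 mol KIO3 reacts with 6 mol Na2S2O3, so n(Na2S2O3) = 0.001225 x 6/1 = 0.007349 mol.
[Na2S2O3] = 0.007349 / 0.03611 L = 0.204 M.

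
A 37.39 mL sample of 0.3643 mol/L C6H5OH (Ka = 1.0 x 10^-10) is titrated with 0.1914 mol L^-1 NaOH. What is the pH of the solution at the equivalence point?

11.55

n(C6H5OH) = 0.3643 x 0.03739 = 0.01362 mol; V(NaOH) at equivalence = 0.01362/0.1914 = 0.07117 L.
At equivalence all the acid is converted to C6H5O-; total volume = 0.03739 + 0.07117 = 0.1086 L, so [C6H5O-] = 0.01362/0.1086 = 0.1255 M.
Kb = Kw/Ka = 1.0e-14 / 1.0 x 10^-10 = 0.000100.
[OH^-] = sqrt(Kb x [C6H5O-]) = sqrt(0.000100 x 0.1255) = 0.00354 M.
pOH = 2.45, so pH = 14.00 - 2.45 = 11.55.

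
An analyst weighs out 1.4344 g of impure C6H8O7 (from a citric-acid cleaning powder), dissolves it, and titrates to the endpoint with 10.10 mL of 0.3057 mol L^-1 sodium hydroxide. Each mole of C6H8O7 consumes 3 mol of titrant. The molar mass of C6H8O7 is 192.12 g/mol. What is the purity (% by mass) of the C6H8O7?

n(NaOH) = 0.3057 x 0.01010 = 0.003088 mol.
n(C6H8O7) = 0.003088 / 3 = 0.001029 mol.
mass of C6H8O7 = 0.001029 x 192.12 = 0.1977 g.
% purity = 0.1977 / 1.4344 x 100 = 13.8%.

13.8%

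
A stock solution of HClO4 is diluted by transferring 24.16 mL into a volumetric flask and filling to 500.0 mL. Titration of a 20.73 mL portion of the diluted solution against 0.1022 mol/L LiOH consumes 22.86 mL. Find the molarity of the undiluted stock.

n(LiOH) = 0.1022 x 0.02286 = 0.002336 mol.
n(HClO4) in the aliquot = 0.002336 mol.
[diluted HClO4] = 0.002336 / 0.02073 = 0.1127 M.
Dilution factor = 500.0/24.16 = 20.70, so [stock] = 0.1127 x 20.70 = 2.33 M.

2.33 M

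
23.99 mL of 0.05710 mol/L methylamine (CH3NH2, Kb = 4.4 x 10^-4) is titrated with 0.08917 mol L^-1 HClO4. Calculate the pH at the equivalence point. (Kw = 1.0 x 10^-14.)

6.05

n(CH3NH2) = 0.05710 x 0.02399 = 0.001370 mol; V(HClO4) at equivalence = 0.001370/0.08917 = 0.01536 L.
At equivalence the base is fully converted to CH3NH3+; total volume = 0.03935 L, so [CH3NH3+] = 0.001370/0.03935 = 0.03481 M.
Ka(CH3NH3+) = Kw/Kb = 1.0e-14 / 4.4 x 10^-4 = 2.27e-11.
[H^+] = sqrt(Ka x [CH3NH3+]) = sqrt(2.27e-11 x 0.03481) = 8.89e-7 M.
pH = -log(8.89e-7) = 6.05.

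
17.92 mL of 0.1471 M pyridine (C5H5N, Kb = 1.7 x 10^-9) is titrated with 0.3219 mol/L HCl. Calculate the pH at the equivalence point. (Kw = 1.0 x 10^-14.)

3.11

n(C5H5N) = 0.1471 x 0.01792 = 0.002636 mol; V(HCl) at equivalence = 0.002636/0.3219 = 0.008189 L.
At equivalence the base is fully converted to C5H5NH+; total volume = 0.02611 L, so [C5H5NH+] = 0.002636/0.02611 = 0.1010 M.
Ka(C5H5NH+) = Kw/Kb = 1.0e-14 / 1.7 x 10^-9 = 5.88e-6.
[H^+] = sqrt(Ka x [C5H5NH+]) = sqrt(5.88e-6 x 0.1010) = 0.000771 M.
pH = -log(0.000771) = 3.11.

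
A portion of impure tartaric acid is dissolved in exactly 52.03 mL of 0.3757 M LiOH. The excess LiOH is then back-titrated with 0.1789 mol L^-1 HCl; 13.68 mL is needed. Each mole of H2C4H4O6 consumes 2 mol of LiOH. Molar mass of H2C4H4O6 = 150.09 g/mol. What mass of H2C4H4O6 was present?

Total n(LiOH) added = 0.3757 x 0.05203 = 0.01955 mol.
n(HCl) used = 0.1789 x 0.01368 = 0.002447 mol, which equals the excess n(LiOH).
So n(LiOH) consumed by the sample = 0.01955 - 0.002447 = 0.01710 mol.
n(H2C4H4O6) = 0.01710 / 2 = 0.008550 mol.
mass = 0.008550 mol x 150.09 g/mol = 1.28 g.

1.28 g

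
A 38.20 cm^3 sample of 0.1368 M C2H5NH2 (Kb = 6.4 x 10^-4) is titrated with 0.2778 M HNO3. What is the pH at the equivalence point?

5.92

n(C2H5NH2) = 0.1368 x 0.03820 = 0.005226 mol; V(HNO3) at equivalence = 0.005226/0.2778 = 0.01881 L.
At equivalence the base is fully converted to C2H5NH3+; total volume = 0.05701 L, so [C2H5NH3+] = 0.005226/0.05701 = 0.09166 M.
Ka(C2H5NH3+) = Kw/Kb = 1.0e-14 / 6.4 x 10^-4 = 1.56e-11.
[H^+] = sqrt(Ka x [C2H5NH3+]) = sqrt(1.56e-11 x 0.09166) = 1.20e-6 M.
pH = -log(1.20e-6) = 5.92.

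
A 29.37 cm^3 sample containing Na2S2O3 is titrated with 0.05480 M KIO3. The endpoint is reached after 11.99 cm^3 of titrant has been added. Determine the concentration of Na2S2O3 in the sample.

0.134 M

n(KIO3) = 0.05480 x 0.01199 = 0.0006571 mol.
From the balanced equation, 1 mol KIO3 reacts with 6 mol Na2S2O3, so n(Na2S2O3) = 0.0006571 x 6/1 = 0.003942 mol.
[Na2S2O3] = 0.003942 / 0.02937 L = 0.134 M.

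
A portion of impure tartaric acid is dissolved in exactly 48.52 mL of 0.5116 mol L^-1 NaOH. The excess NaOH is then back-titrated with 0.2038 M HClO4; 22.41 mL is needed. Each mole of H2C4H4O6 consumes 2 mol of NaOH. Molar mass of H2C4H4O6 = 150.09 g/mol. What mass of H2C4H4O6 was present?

Total n(NaOH) added = 0.5116 x 0.04852 = 0.02482 mol.
n(HClO4) used = 0.2038 x 0.02241 = 0.004567 mol, which equals the excess n(NaOH).
So n(NaOH) consumed by the sample = 0.02482 - 0.004567 = 0.02026 mol.
n(H2C4H4O6) = 0.02026 / 2 = 0.01013 mol.
mass = 0.01013 mol x 150.09 g/mol = 1.52 g.

1.52 g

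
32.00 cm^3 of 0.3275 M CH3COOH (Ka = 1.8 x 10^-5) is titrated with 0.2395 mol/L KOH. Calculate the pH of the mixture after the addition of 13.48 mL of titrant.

Initial n(CH3COOH) = 0.3275 x 0.03200 = 0.01048 mol.
n(KOH) added = 0.2395 x 0.01348 = 0.003228 mol, converting that many moles of CH3COOH to CH3COO-.
Remaining n(CH3COOH) = 0.007252 mol; n(CH3COO-) = 0.003228 mol.
By Henderson-Hasselbalch, pH = pKa + log([A^-]/[HA]) = 4.74 + log(0.003228/0.007252) = 4.74 + (-0.35) = 4.39.

4.39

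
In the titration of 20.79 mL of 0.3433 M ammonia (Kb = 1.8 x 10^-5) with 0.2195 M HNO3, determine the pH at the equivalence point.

5.06

n(NH3) = 0.3433 x 0.02079 = 0.007137 mol; V(HNO3) at equivalence = 0.007137/0.2195 = 0.03252 L.
At equivalence the base is fully converted to NH4+; total volume = 0.05331 L, so [NH4+] = 0.007137/0.05331 = 0.1339 M.
Ka(NH4+) = Kw/Kb = 1.0e-14 / 1.8 x 10^-5 = 5.56e-10.
[H^+] = sqrt(Ka x [NH4+]) = sqrt(5.56e-10 x 0.1339) = 8.62e-6 M.
pH = -log(8.62e-6) = 5.06.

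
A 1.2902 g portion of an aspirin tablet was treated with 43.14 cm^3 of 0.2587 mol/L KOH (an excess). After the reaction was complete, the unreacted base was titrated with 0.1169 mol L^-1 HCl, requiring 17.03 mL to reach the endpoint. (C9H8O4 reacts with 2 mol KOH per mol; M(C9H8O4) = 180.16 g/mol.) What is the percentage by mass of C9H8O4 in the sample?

64.0%

Total n(KOH) added = 0.2587 x 0.04314 = 0.01116 mol.
n(HCl) used = 0.1169 x 0.01703 = 0.001991 mol, which equals the excess n(KOH).
So n(KOH) consumed by the sample = 0.01116 - 0.001991 = 0.009170 mol.
n(C9H8O4) = 0.009170 / 2 = 0.004585 mol.
mass C9H8O4 = 0.004585 x 180.16 = 0.8260 g, so %C9H8O4 = 0.8260/1.2902 x 100 = 64.0%.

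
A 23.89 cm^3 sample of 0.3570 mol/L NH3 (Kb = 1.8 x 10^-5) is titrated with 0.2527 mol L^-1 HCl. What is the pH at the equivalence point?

5.04

n(NH3) = 0.3570 x 0.02389 = 0.008529 mol; V(HCl) at equivalence = 0.008529/0.2527 = 0.03375 L.
At equivalence the base is fully converted to NH4+; total volume = 0.05764 L, so [NH4+] = 0.008529/0.05764 = 0.1480 M.
Ka(NH4+) = Kw/Kb = 1.0e-14 / 1.8 x 10^-5 = 5.56e-10.
[H^+] = sqrt(Ka x [NH4+]) = sqrt(5.56e-10 x 0.1480) = 9.07e-6 M.
pH = -log(9.07e-6) = 5.04.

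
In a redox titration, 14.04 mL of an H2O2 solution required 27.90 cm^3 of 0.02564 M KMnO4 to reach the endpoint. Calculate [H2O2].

0.127 M

n(KMnO4) = 0.02564 x 0.02790 = 0.0007154 mol.
From the balanced equation, 2 mol KMnO4 reacts with 5 mol H2O2, so n(H2O2) = 0.0007154 x 5/2 = 0.001788 mol.
[H2O2] = 0.001788 / 0.01404 L = 0.127 M.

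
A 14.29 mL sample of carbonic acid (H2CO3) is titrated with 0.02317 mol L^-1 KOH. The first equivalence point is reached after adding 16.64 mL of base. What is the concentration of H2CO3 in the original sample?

n(KOH) = 0.02317 x 0.01664 = 0.0003855 mol.
At the first equivalence point, 1 mol OH^- react per mol H2CO3, so n(H2CO3) = 0.0003855 / 1 = 0.0003855 mol.
[H2CO3] = 0.0003855 / 0.01429 L = 0.0270 M.

0.0270 M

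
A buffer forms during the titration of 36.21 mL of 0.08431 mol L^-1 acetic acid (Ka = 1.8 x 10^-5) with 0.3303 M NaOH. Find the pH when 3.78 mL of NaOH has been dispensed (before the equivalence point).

Initial n(CH3COOH) = 0.08431 x 0.03621 = 0.003053 mol.
n(NaOH) added = 0.3303 x 0.003780 = 0.001249 mol, converting that many moles of CH3COOH to CH3COO-.
Remaining n(CH3COOH) = 0.001804 mol; n(CH3COO-) = 0.001249 mol.
By Henderson-Hasselbalch, pH = pKa + log([A^-]/[HA]) = 4.74 + log(0.001249/0.001804) = 4.74 + (-0.16) = 4.58.

4.58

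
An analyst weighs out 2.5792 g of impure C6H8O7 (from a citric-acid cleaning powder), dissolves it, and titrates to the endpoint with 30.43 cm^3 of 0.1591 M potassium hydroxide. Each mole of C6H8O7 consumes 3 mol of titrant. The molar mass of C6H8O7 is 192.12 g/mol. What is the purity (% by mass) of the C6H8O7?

n(KOH) = 0.1591 x 0.03043 = 0.004841 mol.
n(C6H8O7) = 0.004841 / 3 = 0.001614 mol.
mass of C6H8O7 = 0.001614 x 192.12 = 0.3100 g.
% purity = 0.3100 / 2.5792 x 100 = 12.0%.

12.0%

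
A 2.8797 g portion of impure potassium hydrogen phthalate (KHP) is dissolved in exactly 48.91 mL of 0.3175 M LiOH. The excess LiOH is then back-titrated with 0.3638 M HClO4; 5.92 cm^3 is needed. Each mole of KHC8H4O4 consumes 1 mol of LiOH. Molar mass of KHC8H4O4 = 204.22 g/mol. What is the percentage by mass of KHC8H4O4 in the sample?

Total n(LiOH) added = 0.3175 x 0.04891 = 0.01553 mol.
n(HClO4) used = 0.3638 x 0.005920 = 0.002154 mol, which equals the excess n(LiOH).
So n(LiOH) consumed by the sample = 0.01553 - 0.002154 = 0.01338 mol.
n(KHC8H4O4) = 0.01338 / 1 = 0.01338 mol.
mass KHC8H4O4 = 0.01338 x 204.22 = 2.731 g, so %KHC8H4O4 = 2.731/2.8797 x 100 = 94.9%.

94.9%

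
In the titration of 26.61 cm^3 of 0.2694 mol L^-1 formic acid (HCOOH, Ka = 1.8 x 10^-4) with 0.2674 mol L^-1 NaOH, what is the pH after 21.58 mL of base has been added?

4.36

Initial n(HCOOH) = 0.2694 x 0.02661 = 0.007169 mol.
n(NaOH) added = 0.2674 x 0.02158 = 0.005770 mol, converting that many moles of HCOOH to HCOO-.
Remaining n(HCOOH) = 0.001398 mol; n(HCOO-) = 0.005770 mol.
By Henderson-Hasselbalch, pH = pKa + log([A^-]/[HA]) = 3.74 + log(0.005770/0.001398) = 3.74 + (+0.62) = 4.36.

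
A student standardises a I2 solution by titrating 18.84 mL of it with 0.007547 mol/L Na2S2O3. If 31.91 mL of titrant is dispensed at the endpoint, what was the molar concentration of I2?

n(Na2S2O3) = 0.007547 x 0.03191 = 0.0002408 mol.
From the balanced equation, 2 mol Na2S2O3 reacts with 1 mol I2, so n(I2) = 0.0002408 x 1/2 = 0.0001204 mol.
[I2] = 0.0001204 / 0.01884 L = 0.00639 M.

0.00639 M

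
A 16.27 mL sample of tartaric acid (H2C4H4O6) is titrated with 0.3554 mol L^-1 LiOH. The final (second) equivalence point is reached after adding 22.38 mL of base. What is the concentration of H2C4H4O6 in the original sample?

n(LiOH) = 0.3554 x 0.02238 = 0.007954 mol.
At the final (second) equivalence point, 2 mol OH^- react per mol H2C4H4O6, so n(H2C4H4O6) = 0.007954 / 2 = 0.003977 mol.
[H2C4H4O6] = 0.003977 / 0.01627 L = 0.244 M.

0.244 M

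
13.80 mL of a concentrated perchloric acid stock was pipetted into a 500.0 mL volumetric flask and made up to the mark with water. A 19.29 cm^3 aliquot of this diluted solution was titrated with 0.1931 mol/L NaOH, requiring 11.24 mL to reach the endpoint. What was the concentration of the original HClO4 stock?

4.08 M

n(NaOH) = 0.1931 x 0.01124 = 0.002170 mol.
n(HClO4) in the aliquot = 0.002170 mol.
[diluted HClO4] = 0.002170 / 0.01929 = 0.1125 M.
Dilution factor = 500.0/13.80 = 36.23, so [stock] = 0.1125 x 36.23 = 4.08 M.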